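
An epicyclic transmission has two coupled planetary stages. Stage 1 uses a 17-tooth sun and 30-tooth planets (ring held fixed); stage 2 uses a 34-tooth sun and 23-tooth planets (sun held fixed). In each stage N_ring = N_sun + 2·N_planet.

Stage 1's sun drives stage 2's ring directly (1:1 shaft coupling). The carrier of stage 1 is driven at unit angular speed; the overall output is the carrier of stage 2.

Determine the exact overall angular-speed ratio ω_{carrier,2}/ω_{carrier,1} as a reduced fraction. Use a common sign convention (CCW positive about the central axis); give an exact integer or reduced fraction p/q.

Stage 1: N_ring = 17 + 2·30 = 77
Stage 1: 17(ω_s−ω_c) = −77(ω_r−ω_c),  ω_r=0, ω_c=1
Stage 1: ω_s = 1 − (77/17)(0−1) = 94/17
  ⇒ ω_s¹/ω_c¹ = 94/17
Stage 2: N_ring = 34 + 2·23 = 80
Stage 2: 34(ω_s−ω_c) = −80(ω_r−ω_c),  ω_s=0, ω_r=1
Stage 2: 34(0−ω_c) = −80(1−ω_c)  ⇒  114ω_c = 80  ⇒  ω_c = 40/57
  ⇒ ω_c²/ω_r² = 40/57
Coupling ω_r² = ω_s¹ ⇒ overall = 94/17 × 40/57 = 3760/969

3760/969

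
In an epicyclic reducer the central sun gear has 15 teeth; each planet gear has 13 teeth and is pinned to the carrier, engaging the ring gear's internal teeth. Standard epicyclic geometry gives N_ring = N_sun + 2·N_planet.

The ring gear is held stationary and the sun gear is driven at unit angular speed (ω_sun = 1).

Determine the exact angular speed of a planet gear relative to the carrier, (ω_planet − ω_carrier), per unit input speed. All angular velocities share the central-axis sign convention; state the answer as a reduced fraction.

-615/728

N_ring = 15 + 2·13 = 41
15(ω_s−ω_c) = −41(ω_r−ω_c),  ω_r=0, ω_s=1
15(1−ω_c) = −41(0−ω_c)  ⇒  56ω_c = 15  ⇒  ω_c = 15/56
sun–planet: 15·(1−15/56) = −13·(ω_p−ω_c)  ⇒  ω_p−ω_c = −(15/13)·(41/56) = -615/728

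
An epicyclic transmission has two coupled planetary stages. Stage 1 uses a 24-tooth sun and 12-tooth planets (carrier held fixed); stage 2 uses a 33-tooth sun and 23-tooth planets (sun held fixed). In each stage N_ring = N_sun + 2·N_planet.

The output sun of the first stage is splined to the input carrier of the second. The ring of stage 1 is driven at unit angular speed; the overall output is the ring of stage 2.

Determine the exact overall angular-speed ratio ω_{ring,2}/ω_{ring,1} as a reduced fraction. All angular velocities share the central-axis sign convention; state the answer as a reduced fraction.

-224/79

Stage 1: N_ring = 24 + 2·12 = 48
Stage 1: 24(ω_s−ω_c) = −48(ω_r−ω_c),  ω_c=0, ω_r=1
Stage 1: ω_s = 0 − (48/24)(1−0) = -2
  ⇒ ω_s¹/ω_r¹ = -2
Stage 2: N_ring = 33 + 2·23 = 79
Stage 2: 33(ω_s−ω_c) = −79(ω_r−ω_c),  ω_s=0, ω_c=1
Stage 2: ω_r = 1 − (33/79)(0−1) = 112/79
  ⇒ ω_r²/ω_c² = 112/79
Coupling ω_c² = ω_s¹ ⇒ overall = -2 × 112/79 = -224/79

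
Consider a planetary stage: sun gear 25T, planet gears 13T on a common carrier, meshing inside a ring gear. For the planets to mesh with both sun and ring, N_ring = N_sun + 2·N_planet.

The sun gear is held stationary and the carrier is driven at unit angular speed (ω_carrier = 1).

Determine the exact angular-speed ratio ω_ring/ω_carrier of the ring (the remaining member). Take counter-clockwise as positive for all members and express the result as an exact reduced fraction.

76/51

N_ring = 25 + 2·13 = 51
25(ω_s−ω_c) = −51(ω_r−ω_c),  ω_s=0, ω_c=1
ω_r = 1 − (25/51)(0−1) = 76/51
ω_r/ω_c = 76/51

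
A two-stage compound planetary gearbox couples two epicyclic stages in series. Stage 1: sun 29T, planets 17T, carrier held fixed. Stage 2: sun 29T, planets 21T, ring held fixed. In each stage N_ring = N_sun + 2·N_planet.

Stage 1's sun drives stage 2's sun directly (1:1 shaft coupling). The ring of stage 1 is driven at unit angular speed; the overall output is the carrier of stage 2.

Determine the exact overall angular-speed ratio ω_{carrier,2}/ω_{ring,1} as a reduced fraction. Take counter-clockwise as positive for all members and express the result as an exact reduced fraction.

Stage 1: N_ring = 29 + 2·17 = 63
Stage 1: 29(ω_s−ω_c) = −63(ω_r−ω_c),  ω_c=0, ω_r=1
Stage 1: ω_s = 0 − (63/29)(1−0) = -63/29
  ⇒ ω_s¹/ω_r¹ = -63/29
Stage 2: N_ring = 29 + 2·21 = 71
Stage 2: 29(ω_s−ω_c) = −71(ω_r−ω_c),  ω_r=0, ω_s=1
Stage 2: 29(1−ω_c) = −71(0−ω_c)  ⇒  100ω_c = 29  ⇒  ω_c = 29/100
  ⇒ ω_c²/ω_s² = 29/100
Coupling ω_s² = ω_s¹ ⇒ overall = -63/29 × 29/100 = -63/100

-63/100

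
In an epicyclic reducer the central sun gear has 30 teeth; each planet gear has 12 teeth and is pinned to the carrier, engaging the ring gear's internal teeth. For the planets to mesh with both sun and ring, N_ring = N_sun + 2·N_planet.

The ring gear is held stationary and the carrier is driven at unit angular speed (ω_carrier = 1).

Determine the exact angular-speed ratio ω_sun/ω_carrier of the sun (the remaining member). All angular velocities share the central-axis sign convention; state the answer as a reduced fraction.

14/5

N_ring = 30 + 2·12 = 54
30(ω_s−ω_c) = −54(ω_r−ω_c),  ω_r=0, ω_c=1
ω_s = 1 − (54/30)(0−1) = 14/5
ω_s/ω_c = 14/5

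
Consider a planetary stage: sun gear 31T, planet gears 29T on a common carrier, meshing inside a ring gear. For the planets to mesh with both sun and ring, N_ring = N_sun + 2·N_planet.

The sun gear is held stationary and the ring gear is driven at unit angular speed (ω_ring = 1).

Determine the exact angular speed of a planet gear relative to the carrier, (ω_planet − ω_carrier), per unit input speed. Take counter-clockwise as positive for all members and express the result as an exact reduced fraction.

2759/3480

N_ring = 31 + 2·29 = 89
31(ω_s−ω_c) = −89(ω_r−ω_c),  ω_s=0, ω_r=1
31(0−ω_c) = −89(1−ω_c)  ⇒  120ω_c = 89  ⇒  ω_c = 89/120
sun–planet: 31·(0−89/120) = −29·(ω_p−ω_c)  ⇒  ω_p−ω_c = −(31/29)·(-89/120) = 2759/3480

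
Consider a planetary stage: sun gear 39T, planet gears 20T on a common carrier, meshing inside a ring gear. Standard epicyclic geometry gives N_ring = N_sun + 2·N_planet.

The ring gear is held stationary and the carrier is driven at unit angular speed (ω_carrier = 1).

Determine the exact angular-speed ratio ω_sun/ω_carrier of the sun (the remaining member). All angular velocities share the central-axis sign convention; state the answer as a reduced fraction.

N_ring = 39 + 2·20 = 79
39(ω_s−ω_c) = −79(ω_r−ω_c),  ω_r=0, ω_c=1
ω_s = 1 − (79/39)(0−1) = 118/39
ω_s/ω_c = 118/39

118/39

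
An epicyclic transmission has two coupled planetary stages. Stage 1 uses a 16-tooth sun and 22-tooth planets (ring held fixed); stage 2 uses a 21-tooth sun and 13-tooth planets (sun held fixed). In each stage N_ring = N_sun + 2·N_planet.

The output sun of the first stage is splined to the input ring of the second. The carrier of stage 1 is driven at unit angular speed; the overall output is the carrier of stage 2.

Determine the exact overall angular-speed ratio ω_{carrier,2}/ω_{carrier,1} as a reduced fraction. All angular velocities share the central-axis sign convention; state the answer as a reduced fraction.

Stage 1: N_ring = 16 + 2·22 = 60
Stage 1: 16(ω_s−ω_c) = −60(ω_r−ω_c),  ω_r=0, ω_c=1
Stage 1: ω_s = 1 − (60/16)(0−1) = 19/4
  ⇒ ω_s¹/ω_c¹ = 19/4
Stage 2: N_ring = 21 + 2·13 = 47
Stage 2: 21(ω_s−ω_c) = −47(ω_r−ω_c),  ω_s=0, ω_r=1
Stage 2: 21(0−ω_c) = −47(1−ω_c)  ⇒  68ω_c = 47  ⇒  ω_c = 47/68
  ⇒ ω_c²/ω_r² = 47/68
Coupling ω_r² = ω_s¹ ⇒ overall = 19/4 × 47/68 = 893/272

893/272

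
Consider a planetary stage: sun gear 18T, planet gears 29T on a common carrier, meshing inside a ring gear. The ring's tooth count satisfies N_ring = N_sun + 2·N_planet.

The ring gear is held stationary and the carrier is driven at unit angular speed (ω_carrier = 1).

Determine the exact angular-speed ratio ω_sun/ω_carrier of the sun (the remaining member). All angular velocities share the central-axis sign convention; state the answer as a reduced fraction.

N_ring = 18 + 2·29 = 76
18(ω_s−ω_c) = −76(ω_r−ω_c),  ω_r=0, ω_c=1
ω_s = 1 − (76/18)(0−1) = 47/9
ω_s/ω_c = 47/9

47/9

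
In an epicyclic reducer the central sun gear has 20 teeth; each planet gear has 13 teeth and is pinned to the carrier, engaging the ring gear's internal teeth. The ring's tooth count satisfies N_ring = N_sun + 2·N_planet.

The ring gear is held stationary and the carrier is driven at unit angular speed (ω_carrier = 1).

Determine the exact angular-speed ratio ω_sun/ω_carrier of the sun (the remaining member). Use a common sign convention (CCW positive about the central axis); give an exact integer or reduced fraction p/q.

N_ring = 20 + 2·13 = 46
20(ω_s−ω_c) = −46(ω_r−ω_c),  ω_r=0, ω_c=1
ω_s = 1 − (46/20)(0−1) = 33/10
ω_s/ω_c = 33/10

33/10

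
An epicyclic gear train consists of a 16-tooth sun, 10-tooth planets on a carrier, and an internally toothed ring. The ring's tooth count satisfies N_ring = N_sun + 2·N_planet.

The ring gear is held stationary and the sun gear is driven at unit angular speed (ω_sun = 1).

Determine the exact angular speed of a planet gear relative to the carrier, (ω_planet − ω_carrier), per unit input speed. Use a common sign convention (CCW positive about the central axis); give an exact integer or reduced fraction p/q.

N_ring = 16 + 2·10 = 36
16(ω_s−ω_c) = −36(ω_r−ω_c),  ω_r=0, ω_s=1
16(1−ω_c) = −36(0−ω_c)  ⇒  52ω_c = 16  ⇒  ω_c = 4/13
sun–planet: 16·(1−4/13) = −10·(ω_p−ω_c)  ⇒  ω_p−ω_c = −(16/10)·(9/13) = -72/65

-72/65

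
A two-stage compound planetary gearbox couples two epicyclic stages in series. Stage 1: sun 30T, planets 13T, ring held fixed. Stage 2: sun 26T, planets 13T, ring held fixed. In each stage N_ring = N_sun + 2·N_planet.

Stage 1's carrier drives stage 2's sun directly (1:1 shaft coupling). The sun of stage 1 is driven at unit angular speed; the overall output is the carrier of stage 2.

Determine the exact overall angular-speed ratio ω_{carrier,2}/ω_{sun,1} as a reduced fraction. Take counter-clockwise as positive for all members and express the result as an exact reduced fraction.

5/43

Stage 1: N_ring = 30 + 2·13 = 56
Stage 1: 30(ω_s−ω_c) = −56(ω_r−ω_c),  ω_r=0, ω_s=1
Stage 1: 30(1−ω_c) = −56(0−ω_c)  ⇒  86ω_c = 30  ⇒  ω_c = 15/43
  ⇒ ω_c¹/ω_s¹ = 15/43
Stage 2: N_ring = 26 + 2·13 = 52
Stage 2: 26(ω_s−ω_c) = −52(ω_r−ω_c),  ω_r=0, ω_s=1
Stage 2: 26(1−ω_c) = −52(0−ω_c)  ⇒  78ω_c = 26  ⇒  ω_c = 1/3
  ⇒ ω_c²/ω_s² = 1/3
Coupling ω_s² = ω_c¹ ⇒ overall = 15/43 × 1/3 = 5/43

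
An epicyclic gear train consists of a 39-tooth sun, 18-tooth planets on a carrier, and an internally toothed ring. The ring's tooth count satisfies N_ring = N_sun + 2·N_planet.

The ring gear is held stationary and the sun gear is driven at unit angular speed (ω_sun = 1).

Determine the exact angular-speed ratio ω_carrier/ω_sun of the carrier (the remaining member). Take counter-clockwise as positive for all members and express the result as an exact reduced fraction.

13/38

N_ring = 39 + 2·18 = 75
39(ω_s−ω_c) = −75(ω_r−ω_c),  ω_r=0, ω_s=1
39(1−ω_c) = −75(0−ω_c)  ⇒  114ω_c = 39  ⇒  ω_c = 13/38
ω_c/ω_s = 13/38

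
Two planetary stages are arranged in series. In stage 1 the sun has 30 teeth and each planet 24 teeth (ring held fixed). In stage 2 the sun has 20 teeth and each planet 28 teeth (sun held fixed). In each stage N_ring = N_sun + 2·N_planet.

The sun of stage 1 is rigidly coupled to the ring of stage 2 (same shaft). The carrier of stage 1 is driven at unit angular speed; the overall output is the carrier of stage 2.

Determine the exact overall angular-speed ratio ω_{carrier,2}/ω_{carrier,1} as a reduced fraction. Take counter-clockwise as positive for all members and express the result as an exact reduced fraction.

57/20

Stage 1: N_ring = 30 + 2·24 = 78
Stage 1: 30(ω_s−ω_c) = −78(ω_r−ω_c),  ω_r=0, ω_c=1
Stage 1: ω_s = 1 − (78/30)(0−1) = 18/5
  ⇒ ω_s¹/ω_c¹ = 18/5
Stage 2: N_ring = 20 + 2·28 = 76
Stage 2: 20(ω_s−ω_c) = −76(ω_r−ω_c),  ω_s=0, ω_r=1
Stage 2: 20(0−ω_c) = −76(1−ω_c)  ⇒  96ω_c = 76  ⇒  ω_c = 19/24
  ⇒ ω_c²/ω_r² = 19/24
Coupling ω_r² = ω_s¹ ⇒ overall = 18/5 × 19/24 = 57/20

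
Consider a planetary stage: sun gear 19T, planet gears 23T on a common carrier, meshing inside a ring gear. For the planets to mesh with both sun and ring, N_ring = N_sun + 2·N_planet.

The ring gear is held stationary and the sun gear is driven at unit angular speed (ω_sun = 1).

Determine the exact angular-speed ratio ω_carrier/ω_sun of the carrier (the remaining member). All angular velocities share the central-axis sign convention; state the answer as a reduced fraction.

19/84

N_ring = 19 + 2·23 = 65
19(ω_s−ω_c) = −65(ω_r−ω_c),  ω_r=0, ω_s=1
19(1−ω_c) = −65(0−ω_c)  ⇒  84ω_c = 19  ⇒  ω_c = 19/84
ω_c/ω_s = 19/84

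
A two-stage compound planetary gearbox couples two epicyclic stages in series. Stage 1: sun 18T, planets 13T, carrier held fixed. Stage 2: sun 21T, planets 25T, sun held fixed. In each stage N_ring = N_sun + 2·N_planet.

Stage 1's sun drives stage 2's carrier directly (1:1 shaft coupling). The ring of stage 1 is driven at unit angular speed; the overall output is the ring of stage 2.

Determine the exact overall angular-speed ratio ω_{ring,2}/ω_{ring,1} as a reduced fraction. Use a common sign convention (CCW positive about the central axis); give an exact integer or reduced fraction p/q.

Stage 1: N_ring = 18 + 2·13 = 44
Stage 1: 18(ω_s−ω_c) = −44(ω_r−ω_c),  ω_c=0, ω_r=1
Stage 1: ω_s = 0 − (44/18)(1−0) = -22/9
  ⇒ ω_s¹/ω_r¹ = -22/9
Stage 2: N_ring = 21 + 2·25 = 71
Stage 2: 21(ω_s−ω_c) = −71(ω_r−ω_c),  ω_s=0, ω_c=1
Stage 2: ω_r = 1 − (21/71)(0−1) = 92/71
  ⇒ ω_r²/ω_c² = 92/71
Coupling ω_c² = ω_s¹ ⇒ overall = -22/9 × 92/71 = -2024/639

-2024/639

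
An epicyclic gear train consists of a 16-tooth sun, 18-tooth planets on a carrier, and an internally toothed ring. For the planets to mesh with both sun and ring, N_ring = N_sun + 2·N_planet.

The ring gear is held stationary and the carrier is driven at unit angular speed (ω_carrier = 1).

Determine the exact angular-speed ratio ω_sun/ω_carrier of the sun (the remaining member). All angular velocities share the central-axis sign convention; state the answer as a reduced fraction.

17/4

N_ring = 16 + 2·18 = 52
16(ω_s−ω_c) = −52(ω_r−ω_c),  ω_r=0, ω_c=1
ω_s = 1 − (52/16)(0−1) = 17/4
ω_s/ω_c = 17/4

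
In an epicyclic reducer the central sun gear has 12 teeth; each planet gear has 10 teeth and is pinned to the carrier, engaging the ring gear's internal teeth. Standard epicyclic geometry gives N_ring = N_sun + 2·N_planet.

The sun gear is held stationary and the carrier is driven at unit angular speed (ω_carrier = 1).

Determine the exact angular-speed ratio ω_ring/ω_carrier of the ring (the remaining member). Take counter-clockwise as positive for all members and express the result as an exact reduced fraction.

N_ring = 12 + 2·10 = 32
12(ω_s−ω_c) = −32(ω_r−ω_c),  ω_s=0, ω_c=1
ω_r = 1 − (12/32)(0−1) = 11/8
ω_r/ω_c = 11/8

11/8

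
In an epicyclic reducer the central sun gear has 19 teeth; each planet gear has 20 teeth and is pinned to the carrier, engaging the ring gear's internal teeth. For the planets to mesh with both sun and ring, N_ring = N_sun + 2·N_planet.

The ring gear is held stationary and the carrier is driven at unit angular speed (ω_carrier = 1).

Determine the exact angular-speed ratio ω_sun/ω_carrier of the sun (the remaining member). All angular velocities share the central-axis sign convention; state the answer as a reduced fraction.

78/19

N_ring = 19 + 2·20 = 59
19(ω_s−ω_c) = −59(ω_r−ω_c),  ω_r=0, ω_c=1
ω_s = 1 − (59/19)(0−1) = 78/19
ω_s/ω_c = 78/19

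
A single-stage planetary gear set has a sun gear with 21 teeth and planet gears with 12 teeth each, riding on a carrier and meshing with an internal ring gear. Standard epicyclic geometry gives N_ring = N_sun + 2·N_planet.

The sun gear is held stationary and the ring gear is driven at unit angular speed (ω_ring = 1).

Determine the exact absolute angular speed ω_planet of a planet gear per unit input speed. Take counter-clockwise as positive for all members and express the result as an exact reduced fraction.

15/8

N_ring = 21 + 2·12 = 45
21(ω_s−ω_c) = −45(ω_r−ω_c),  ω_s=0, ω_r=1
21(0−ω_c) = −45(1−ω_c)  ⇒  66ω_c = 45  ⇒  ω_c = 15/22
sun–planet: 21·(0−15/22) = −12·(ω_p−ω_c)  ⇒  ω_p−ω_c = −(21/12)·(-15/22) = 105/88
ω_p = 15/22 + 105/88 = 15/8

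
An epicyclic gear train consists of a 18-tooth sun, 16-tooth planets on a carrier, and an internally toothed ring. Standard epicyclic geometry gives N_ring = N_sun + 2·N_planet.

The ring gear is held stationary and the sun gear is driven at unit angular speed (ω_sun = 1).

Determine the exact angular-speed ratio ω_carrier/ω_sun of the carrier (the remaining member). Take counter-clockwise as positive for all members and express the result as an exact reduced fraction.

N_ring = 18 + 2·16 = 50
18(ω_s−ω_c) = −50(ω_r−ω_c),  ω_r=0, ω_s=1
18(1−ω_c) = −50(0−ω_c)  ⇒  68ω_c = 18  ⇒  ω_c = 9/34
ω_c/ω_s = 9/34

9/34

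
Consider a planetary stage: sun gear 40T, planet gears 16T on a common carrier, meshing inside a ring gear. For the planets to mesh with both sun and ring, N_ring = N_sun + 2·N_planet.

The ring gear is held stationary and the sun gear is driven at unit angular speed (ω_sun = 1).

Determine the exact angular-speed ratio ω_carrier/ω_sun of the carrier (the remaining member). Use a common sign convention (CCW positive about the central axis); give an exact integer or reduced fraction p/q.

5/14

N_ring = 40 + 2·16 = 72
40(ω_s−ω_c) = −72(ω_r−ω_c),  ω_r=0, ω_s=1
40(1−ω_c) = −72(0−ω_c)  ⇒  112ω_c = 40  ⇒  ω_c = 5/14
ω_c/ω_s = 5/14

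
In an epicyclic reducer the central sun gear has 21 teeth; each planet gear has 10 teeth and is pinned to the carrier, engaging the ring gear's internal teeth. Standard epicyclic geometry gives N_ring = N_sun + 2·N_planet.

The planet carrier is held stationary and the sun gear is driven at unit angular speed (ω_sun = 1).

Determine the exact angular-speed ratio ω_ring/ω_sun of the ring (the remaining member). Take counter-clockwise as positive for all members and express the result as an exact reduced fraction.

N_ring = 21 + 2·10 = 41
21(ω_s−ω_c) = −41(ω_r−ω_c),  ω_c=0, ω_s=1
ω_r = 0 − (21/41)(1−0) = -21/41
ω_r/ω_s = -21/41

-21/41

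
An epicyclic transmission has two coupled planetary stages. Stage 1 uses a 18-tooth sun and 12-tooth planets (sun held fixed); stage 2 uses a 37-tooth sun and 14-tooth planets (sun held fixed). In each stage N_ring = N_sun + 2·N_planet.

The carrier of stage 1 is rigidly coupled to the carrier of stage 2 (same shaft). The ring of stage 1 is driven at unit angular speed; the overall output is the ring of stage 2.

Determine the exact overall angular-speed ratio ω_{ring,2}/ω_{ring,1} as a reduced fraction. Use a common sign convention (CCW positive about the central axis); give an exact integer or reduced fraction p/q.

Stage 1: N_ring = 18 + 2·12 = 42
Stage 1: 18(ω_s−ω_c) = −42(ω_r−ω_c),  ω_s=0, ω_r=1
Stage 1: 18(0−ω_c) = −42(1−ω_c)  ⇒  60ω_c = 42  ⇒  ω_c = 7/10
  ⇒ ω_c¹/ω_r¹ = 7/10
Stage 2: N_ring = 37 + 2·14 = 65
Stage 2: 37(ω_s−ω_c) = −65(ω_r−ω_c),  ω_s=0, ω_c=1
Stage 2: ω_r = 1 − (37/65)(0−1) = 102/65
  ⇒ ω_r²/ω_c² = 102/65
Coupling ω_c² = ω_c¹ ⇒ overall = 7/10 × 102/65 = 357/325

357/325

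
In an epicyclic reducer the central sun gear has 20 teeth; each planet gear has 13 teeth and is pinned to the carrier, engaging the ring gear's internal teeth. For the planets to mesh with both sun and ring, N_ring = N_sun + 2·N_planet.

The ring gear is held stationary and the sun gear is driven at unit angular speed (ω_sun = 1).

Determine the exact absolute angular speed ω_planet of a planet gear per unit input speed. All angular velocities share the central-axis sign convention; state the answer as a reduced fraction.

N_ring = 20 + 2·13 = 46
20(ω_s−ω_c) = −46(ω_r−ω_c),  ω_r=0, ω_s=1
20(1−ω_c) = −46(0−ω_c)  ⇒  66ω_c = 20  ⇒  ω_c = 10/33
sun–planet: 20·(1−10/33) = −13·(ω_p−ω_c)  ⇒  ω_p−ω_c = −(20/13)·(23/33) = -460/429
ω_p = 10/33 − 460/429 = -10/13

-10/13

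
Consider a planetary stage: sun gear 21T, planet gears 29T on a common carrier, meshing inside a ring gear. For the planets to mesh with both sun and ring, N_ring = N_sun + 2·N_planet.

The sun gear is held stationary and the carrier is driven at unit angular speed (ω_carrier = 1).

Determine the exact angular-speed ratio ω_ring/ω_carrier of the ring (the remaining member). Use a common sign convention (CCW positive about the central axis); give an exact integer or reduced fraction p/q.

100/79

N_ring = 21 + 2·29 = 79
21(ω_s−ω_c) = −79(ω_r−ω_c),  ω_s=0, ω_c=1
ω_r = 1 − (21/79)(0−1) = 100/79
ω_r/ω_c = 100/79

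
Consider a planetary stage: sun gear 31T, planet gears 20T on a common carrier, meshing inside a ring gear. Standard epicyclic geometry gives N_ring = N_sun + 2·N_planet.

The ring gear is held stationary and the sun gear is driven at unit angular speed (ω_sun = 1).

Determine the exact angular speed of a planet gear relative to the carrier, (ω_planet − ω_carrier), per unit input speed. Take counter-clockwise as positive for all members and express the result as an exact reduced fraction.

N_ring = 31 + 2·20 = 71
31(ω_s−ω_c) = −71(ω_r−ω_c),  ω_r=0, ω_s=1
31(1−ω_c) = −71(0−ω_c)  ⇒  102ω_c = 31  ⇒  ω_c = 31/102
sun–planet: 31·(1−31/102) = −20·(ω_p−ω_c)  ⇒  ω_p−ω_c = −(31/20)·(71/102) = -2201/2040

-2201/2040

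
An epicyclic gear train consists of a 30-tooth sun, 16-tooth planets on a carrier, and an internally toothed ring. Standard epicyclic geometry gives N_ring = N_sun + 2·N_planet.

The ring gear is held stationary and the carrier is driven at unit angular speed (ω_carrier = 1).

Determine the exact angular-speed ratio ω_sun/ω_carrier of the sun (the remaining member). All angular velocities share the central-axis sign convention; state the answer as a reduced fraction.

46/15

N_ring = 30 + 2·16 = 62
30(ω_s−ω_c) = −62(ω_r−ω_c),  ω_r=0, ω_c=1
ω_s = 1 − (62/30)(0−1) = 46/15
ω_s/ω_c = 46/15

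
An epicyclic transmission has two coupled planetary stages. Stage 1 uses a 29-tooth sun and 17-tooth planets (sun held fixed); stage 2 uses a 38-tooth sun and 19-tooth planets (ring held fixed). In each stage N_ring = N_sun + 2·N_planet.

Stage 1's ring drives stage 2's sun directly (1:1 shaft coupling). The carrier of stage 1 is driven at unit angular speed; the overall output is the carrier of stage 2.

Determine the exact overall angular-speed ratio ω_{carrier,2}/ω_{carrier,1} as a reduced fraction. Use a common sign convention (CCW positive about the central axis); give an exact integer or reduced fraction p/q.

Stage 1: N_ring = 29 + 2·17 = 63
Stage 1: 29(ω_s−ω_c) = −63(ω_r−ω_c),  ω_s=0, ω_c=1
Stage 1: ω_r = 1 − (29/63)(0−1) = 92/63
  ⇒ ω_r¹/ω_c¹ = 92/63
Stage 2: N_ring = 38 + 2·19 = 76
Stage 2: 38(ω_s−ω_c) = −76(ω_r−ω_c),  ω_r=0, ω_s=1
Stage 2: 38(1−ω_c) = −76(0−ω_c)  ⇒  114ω_c = 38  ⇒  ω_c = 1/3
  ⇒ ω_c²/ω_s² = 1/3
Coupling ω_s² = ω_r¹ ⇒ overall = 92/63 × 1/3 = 92/189

92/189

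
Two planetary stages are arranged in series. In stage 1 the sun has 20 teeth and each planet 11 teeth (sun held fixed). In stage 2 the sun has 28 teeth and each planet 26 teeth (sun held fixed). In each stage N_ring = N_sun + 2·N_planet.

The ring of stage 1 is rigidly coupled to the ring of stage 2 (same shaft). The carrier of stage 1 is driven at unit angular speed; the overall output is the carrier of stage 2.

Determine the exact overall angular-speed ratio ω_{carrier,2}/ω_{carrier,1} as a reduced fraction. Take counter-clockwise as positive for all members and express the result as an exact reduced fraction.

Stage 1: N_ring = 20 + 2·11 = 42
Stage 1: 20(ω_s−ω_c) = −42(ω_r−ω_c),  ω_s=0, ω_c=1
Stage 1: ω_r = 1 − (20/42)(0−1) = 31/21
  ⇒ ω_r¹/ω_c¹ = 31/21
Stage 2: N_ring = 28 + 2·26 = 80
Stage 2: 28(ω_s−ω_c) = −80(ω_r−ω_c),  ω_s=0, ω_r=1
Stage 2: 28(0−ω_c) = −80(1−ω_c)  ⇒  108ω_c = 80  ⇒  ω_c = 20/27
  ⇒ ω_c²/ω_r² = 20/27
Coupling ω_r² = ω_r¹ ⇒ overall = 31/21 × 20/27 = 620/567

620/567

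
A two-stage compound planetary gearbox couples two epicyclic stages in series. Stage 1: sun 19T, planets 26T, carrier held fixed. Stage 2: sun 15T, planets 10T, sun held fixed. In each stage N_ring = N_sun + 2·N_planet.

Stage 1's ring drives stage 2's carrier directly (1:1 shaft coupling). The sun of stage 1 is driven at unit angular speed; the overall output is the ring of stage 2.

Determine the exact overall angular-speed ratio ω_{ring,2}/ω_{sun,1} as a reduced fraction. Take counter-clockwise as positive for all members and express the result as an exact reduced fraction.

Stage 1: N_ring = 19 + 2·26 = 71
Stage 1: 19(ω_s−ω_c) = −71(ω_r−ω_c),  ω_c=0, ω_s=1
Stage 1: ω_r = 0 − (19/71)(1−0) = -19/71
  ⇒ ω_r¹/ω_s¹ = -19/71
Stage 2: N_ring = 15 + 2·10 = 35
Stage 2: 15(ω_s−ω_c) = −35(ω_r−ω_c),  ω_s=0, ω_c=1
Stage 2: ω_r = 1 − (15/35)(0−1) = 10/7
  ⇒ ω_r²/ω_c² = 10/7
Coupling ω_c² = ω_r¹ ⇒ overall = -19/71 × 10/7 = -190/497

-190/497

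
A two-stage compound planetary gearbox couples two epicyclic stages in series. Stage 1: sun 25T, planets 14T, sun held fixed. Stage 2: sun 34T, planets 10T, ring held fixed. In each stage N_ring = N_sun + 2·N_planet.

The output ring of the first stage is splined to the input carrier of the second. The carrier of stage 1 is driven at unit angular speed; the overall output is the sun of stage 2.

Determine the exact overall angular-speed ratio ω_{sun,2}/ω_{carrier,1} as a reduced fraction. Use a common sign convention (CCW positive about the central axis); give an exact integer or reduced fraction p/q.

Stage 1: N_ring = 25 + 2·14 = 53
Stage 1: 25(ω_s−ω_c) = −53(ω_r−ω_c),  ω_s=0, ω_c=1
Stage 1: ω_r = 1 − (25/53)(0−1) = 78/53
  ⇒ ω_r¹/ω_c¹ = 78/53
Stage 2: N_ring = 34 + 2·10 = 54
Stage 2: 34(ω_s−ω_c) = −54(ω_r−ω_c),  ω_r=0, ω_c=1
Stage 2: ω_s = 1 − (54/34)(0−1) = 44/17
  ⇒ ω_s²/ω_c² = 44/17
Coupling ω_c² = ω_r¹ ⇒ overall = 78/53 × 44/17 = 3432/901

3432/901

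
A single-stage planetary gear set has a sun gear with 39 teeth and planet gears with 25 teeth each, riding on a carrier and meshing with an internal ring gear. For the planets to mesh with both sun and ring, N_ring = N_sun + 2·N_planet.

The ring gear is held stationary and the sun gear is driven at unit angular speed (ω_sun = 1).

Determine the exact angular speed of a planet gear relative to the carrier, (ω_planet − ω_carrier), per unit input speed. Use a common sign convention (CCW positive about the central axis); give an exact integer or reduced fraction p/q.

-3471/3200

N_ring = 39 + 2·25 = 89
39(ω_s−ω_c) = −89(ω_r−ω_c),  ω_r=0, ω_s=1
39(1−ω_c) = −89(0−ω_c)  ⇒  128ω_c = 39  ⇒  ω_c = 39/128
sun–planet: 39·(1−39/128) = −25·(ω_p−ω_c)  ⇒  ω_p−ω_c = −(39/25)·(89/128) = -3471/3200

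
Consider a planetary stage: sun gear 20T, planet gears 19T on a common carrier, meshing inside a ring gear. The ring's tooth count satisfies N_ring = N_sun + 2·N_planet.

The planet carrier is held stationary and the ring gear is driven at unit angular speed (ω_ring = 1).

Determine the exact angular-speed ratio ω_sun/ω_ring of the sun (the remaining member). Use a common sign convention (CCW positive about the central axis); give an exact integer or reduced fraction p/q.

N_ring = 20 + 2·19 = 58
20(ω_s−ω_c) = −58(ω_r−ω_c),  ω_c=0, ω_r=1
ω_s = 0 − (58/20)(1−0) = -29/10
ω_s/ω_r = -29/10

-29/10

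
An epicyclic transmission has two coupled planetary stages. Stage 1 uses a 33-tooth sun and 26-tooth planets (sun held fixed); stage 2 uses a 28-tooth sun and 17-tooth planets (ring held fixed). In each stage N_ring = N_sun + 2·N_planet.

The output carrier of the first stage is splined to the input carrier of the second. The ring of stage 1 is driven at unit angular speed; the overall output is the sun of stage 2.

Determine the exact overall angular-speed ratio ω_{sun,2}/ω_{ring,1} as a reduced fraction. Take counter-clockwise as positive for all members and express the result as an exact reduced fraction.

Stage 1: N_ring = 33 + 2·26 = 85
Stage 1: 33(ω_s−ω_c) = −85(ω_r−ω_c),  ω_s=0, ω_r=1
Stage 1: 33(0−ω_c) = −85(1−ω_c)  ⇒  118ω_c = 85  ⇒  ω_c = 85/118
  ⇒ ω_c¹/ω_r¹ = 85/118
Stage 2: N_ring = 28 + 2·17 = 62
Stage 2: 28(ω_s−ω_c) = −62(ω_r−ω_c),  ω_r=0, ω_c=1
Stage 2: ω_s = 1 − (62/28)(0−1) = 45/14
  ⇒ ω_s²/ω_c² = 45/14
Coupling ω_c² = ω_c¹ ⇒ overall = 85/118 × 45/14 = 3825/1652

3825/1652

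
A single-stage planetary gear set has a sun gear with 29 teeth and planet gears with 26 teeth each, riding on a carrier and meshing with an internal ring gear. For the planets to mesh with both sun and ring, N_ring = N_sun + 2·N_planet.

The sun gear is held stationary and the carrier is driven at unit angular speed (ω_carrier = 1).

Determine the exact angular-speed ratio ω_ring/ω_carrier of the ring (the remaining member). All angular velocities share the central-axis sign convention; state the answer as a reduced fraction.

N_ring = 29 + 2·26 = 81
29(ω_s−ω_c) = −81(ω_r−ω_c),  ω_s=0, ω_c=1
ω_r = 1 − (29/81)(0−1) = 110/81
ω_r/ω_c = 110/81

110/81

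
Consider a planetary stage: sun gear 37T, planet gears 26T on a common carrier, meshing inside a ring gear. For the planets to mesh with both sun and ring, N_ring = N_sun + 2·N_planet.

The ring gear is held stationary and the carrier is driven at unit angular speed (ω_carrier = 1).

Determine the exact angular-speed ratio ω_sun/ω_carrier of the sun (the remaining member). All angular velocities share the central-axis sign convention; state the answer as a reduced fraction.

N_ring = 37 + 2·26 = 89
37(ω_s−ω_c) = −89(ω_r−ω_c),  ω_r=0, ω_c=1
ω_s = 1 − (89/37)(0−1) = 126/37
ω_s/ω_c = 126/37

126/37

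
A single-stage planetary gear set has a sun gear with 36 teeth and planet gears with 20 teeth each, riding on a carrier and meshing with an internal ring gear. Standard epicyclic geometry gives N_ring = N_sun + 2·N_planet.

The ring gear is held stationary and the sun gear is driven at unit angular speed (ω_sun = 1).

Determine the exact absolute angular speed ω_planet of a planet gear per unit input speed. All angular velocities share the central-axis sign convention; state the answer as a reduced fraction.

-9/10

N_ring = 36 + 2·20 = 76
36(ω_s−ω_c) = −76(ω_r−ω_c),  ω_r=0, ω_s=1
36(1−ω_c) = −76(0−ω_c)  ⇒  112ω_c = 36  ⇒  ω_c = 9/28
sun–planet: 36·(1−9/28) = −20·(ω_p−ω_c)  ⇒  ω_p−ω_c = −(36/20)·(19/28) = -171/140
ω_p = 9/28 − 171/140 = -9/10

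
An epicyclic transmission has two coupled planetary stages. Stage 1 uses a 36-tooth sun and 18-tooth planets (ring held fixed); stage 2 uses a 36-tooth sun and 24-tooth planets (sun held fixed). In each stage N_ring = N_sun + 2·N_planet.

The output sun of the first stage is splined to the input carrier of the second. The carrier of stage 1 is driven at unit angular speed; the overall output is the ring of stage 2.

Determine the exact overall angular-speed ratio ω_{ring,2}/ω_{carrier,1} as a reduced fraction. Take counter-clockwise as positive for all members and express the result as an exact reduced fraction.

30/7

Stage 1: N_ring = 36 + 2·18 = 72
Stage 1: 36(ω_s−ω_c) = −72(ω_r−ω_c),  ω_r=0, ω_c=1
Stage 1: ω_s = 1 − (72/36)(0−1) = 3
  ⇒ ω_s¹/ω_c¹ = 3
Stage 2: N_ring = 36 + 2·24 = 84
Stage 2: 36(ω_s−ω_c) = −84(ω_r−ω_c),  ω_s=0, ω_c=1
Stage 2: ω_r = 1 − (36/84)(0−1) = 10/7
  ⇒ ω_r²/ω_c² = 10/7
Coupling ω_c² = ω_s¹ ⇒ overall = 3 × 10/7 = 30/7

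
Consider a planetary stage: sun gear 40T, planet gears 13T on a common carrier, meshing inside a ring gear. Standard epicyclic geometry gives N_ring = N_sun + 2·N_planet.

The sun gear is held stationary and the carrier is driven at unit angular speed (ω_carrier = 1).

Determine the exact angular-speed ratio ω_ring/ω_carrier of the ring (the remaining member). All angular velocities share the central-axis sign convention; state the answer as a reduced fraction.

53/33

N_ring = 40 + 2·13 = 66
40(ω_s−ω_c) = −66(ω_r−ω_c),  ω_s=0, ω_c=1
ω_r = 1 − (40/66)(0−1) = 53/33
ω_r/ω_c = 53/33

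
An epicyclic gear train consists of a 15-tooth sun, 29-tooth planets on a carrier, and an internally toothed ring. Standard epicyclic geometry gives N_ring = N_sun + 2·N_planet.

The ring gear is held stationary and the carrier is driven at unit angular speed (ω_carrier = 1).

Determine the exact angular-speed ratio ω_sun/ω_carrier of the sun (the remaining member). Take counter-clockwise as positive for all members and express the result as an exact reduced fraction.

N_ring = 15 + 2·29 = 73
15(ω_s−ω_c) = −73(ω_r−ω_c),  ω_r=0, ω_c=1
ω_s = 1 − (73/15)(0−1) = 88/15
ω_s/ω_c = 88/15

88/15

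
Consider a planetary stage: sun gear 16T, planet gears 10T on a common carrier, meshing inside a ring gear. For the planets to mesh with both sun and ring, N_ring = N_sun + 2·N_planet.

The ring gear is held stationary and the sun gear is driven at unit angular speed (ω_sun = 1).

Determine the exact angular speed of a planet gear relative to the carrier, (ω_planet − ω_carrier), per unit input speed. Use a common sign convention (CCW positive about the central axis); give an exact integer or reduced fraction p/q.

-72/65

N_ring = 16 + 2·10 = 36
16(ω_s−ω_c) = −36(ω_r−ω_c),  ω_r=0, ω_s=1
16(1−ω_c) = −36(0−ω_c)  ⇒  52ω_c = 16  ⇒  ω_c = 4/13
sun–planet: 16·(1−4/13) = −10·(ω_p−ω_c)  ⇒  ω_p−ω_c = −(16/10)·(9/13) = -72/65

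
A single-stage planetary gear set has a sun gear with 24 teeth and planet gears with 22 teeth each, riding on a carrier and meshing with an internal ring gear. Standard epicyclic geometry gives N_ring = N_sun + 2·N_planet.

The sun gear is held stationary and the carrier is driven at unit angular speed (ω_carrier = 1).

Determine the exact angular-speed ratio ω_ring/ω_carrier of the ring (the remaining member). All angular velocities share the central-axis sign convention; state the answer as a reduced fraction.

23/17

N_ring = 24 + 2·22 = 68
24(ω_s−ω_c) = −68(ω_r−ω_c),  ω_s=0, ω_c=1
ω_r = 1 − (24/68)(0−1) = 23/17
ω_r/ω_c = 23/17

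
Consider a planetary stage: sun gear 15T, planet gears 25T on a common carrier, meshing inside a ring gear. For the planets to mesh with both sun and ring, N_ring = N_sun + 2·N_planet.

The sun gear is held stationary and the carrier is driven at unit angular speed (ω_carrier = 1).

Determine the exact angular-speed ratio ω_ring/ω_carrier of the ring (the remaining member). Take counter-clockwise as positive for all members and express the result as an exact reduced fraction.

N_ring = 15 + 2·25 = 65
15(ω_s−ω_c) = −65(ω_r−ω_c),  ω_s=0, ω_c=1
ω_r = 1 − (15/65)(0−1) = 16/13
ω_r/ω_c = 16/13

16/13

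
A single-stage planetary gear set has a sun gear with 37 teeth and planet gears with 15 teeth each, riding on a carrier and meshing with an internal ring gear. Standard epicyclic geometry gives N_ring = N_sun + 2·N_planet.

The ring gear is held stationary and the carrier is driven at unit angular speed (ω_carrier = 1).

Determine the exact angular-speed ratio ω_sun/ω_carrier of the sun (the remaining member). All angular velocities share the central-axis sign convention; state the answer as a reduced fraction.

N_ring = 37 + 2·15 = 67
37(ω_s−ω_c) = −67(ω_r−ω_c),  ω_r=0, ω_c=1
ω_s = 1 − (67/37)(0−1) = 104/37
ω_s/ω_c = 104/37

104/37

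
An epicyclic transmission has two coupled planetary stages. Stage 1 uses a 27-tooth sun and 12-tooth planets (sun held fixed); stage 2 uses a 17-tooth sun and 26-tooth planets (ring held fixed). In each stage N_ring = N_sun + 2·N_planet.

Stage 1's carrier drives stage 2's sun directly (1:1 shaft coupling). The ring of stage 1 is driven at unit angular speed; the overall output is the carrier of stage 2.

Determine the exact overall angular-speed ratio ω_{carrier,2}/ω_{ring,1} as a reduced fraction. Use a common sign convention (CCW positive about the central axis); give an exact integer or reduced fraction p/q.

Stage 1: N_ring = 27 + 2·12 = 51
Stage 1: 27(ω_s−ω_c) = −51(ω_r−ω_c),  ω_s=0, ω_r=1
Stage 1: 27(0−ω_c) = −51(1−ω_c)  ⇒  78ω_c = 51  ⇒  ω_c = 17/26
  ⇒ ω_c¹/ω_r¹ = 17/26
Stage 2: N_ring = 17 + 2·26 = 69
Stage 2: 17(ω_s−ω_c) = −69(ω_r−ω_c),  ω_r=0, ω_s=1
Stage 2: 17(1−ω_c) = −69(0−ω_c)  ⇒  86ω_c = 17  ⇒  ω_c = 17/86
  ⇒ ω_c²/ω_s² = 17/86
Coupling ω_s² = ω_c¹ ⇒ overall = 17/26 × 17/86 = 289/2236

289/2236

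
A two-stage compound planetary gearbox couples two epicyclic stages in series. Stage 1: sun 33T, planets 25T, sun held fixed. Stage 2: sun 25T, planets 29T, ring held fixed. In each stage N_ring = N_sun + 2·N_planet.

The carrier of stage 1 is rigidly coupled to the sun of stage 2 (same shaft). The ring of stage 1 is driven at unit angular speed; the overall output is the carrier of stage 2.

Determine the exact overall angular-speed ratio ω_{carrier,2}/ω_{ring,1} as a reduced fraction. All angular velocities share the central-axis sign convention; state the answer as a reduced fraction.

2075/12528

Stage 1: N_ring = 33 + 2·25 = 83
Stage 1: 33(ω_s−ω_c) = −83(ω_r−ω_c),  ω_s=0, ω_r=1
Stage 1: 33(0−ω_c) = −83(1−ω_c)  ⇒  116ω_c = 83  ⇒  ω_c = 83/116
  ⇒ ω_c¹/ω_r¹ = 83/116
Stage 2: N_ring = 25 + 2·29 = 83
Stage 2: 25(ω_s−ω_c) = −83(ω_r−ω_c),  ω_r=0, ω_s=1
Stage 2: 25(1−ω_c) = −83(0−ω_c)  ⇒  108ω_c = 25  ⇒  ω_c = 25/108
  ⇒ ω_c²/ω_s² = 25/108
Coupling ω_s² = ω_c¹ ⇒ overall = 83/116 × 25/108 = 2075/12528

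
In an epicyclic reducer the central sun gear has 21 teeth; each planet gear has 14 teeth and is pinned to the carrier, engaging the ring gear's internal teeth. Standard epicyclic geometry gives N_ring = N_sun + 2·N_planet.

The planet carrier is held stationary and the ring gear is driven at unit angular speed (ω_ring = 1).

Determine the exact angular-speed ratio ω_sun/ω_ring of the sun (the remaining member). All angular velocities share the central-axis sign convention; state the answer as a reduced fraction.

N_ring = 21 + 2·14 = 49
21(ω_s−ω_c) = −49(ω_r−ω_c),  ω_c=0, ω_r=1
ω_s = 0 − (49/21)(1−0) = -7/3
ω_s/ω_r = -7/3

-7/3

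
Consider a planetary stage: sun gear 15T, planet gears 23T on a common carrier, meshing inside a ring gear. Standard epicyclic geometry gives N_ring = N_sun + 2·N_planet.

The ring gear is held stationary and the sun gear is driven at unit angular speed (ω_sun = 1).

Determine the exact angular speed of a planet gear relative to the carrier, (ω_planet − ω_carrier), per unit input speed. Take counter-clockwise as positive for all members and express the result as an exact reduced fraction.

-915/1748

N_ring = 15 + 2·23 = 61
15(ω_s−ω_c) = −61(ω_r−ω_c),  ω_r=0, ω_s=1
15(1−ω_c) = −61(0−ω_c)  ⇒  76ω_c = 15  ⇒  ω_c = 15/76
sun–planet: 15·(1−15/76) = −23·(ω_p−ω_c)  ⇒  ω_p−ω_c = −(15/23)·(61/76) = -915/1748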